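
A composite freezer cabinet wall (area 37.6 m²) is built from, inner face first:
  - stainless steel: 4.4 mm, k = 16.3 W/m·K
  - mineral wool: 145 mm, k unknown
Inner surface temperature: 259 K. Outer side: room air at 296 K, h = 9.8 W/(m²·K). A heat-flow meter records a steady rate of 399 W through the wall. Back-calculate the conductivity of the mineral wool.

k ≈ 0.0428 W/(m·K)

Model the wall as resistances in series:
R_stainless steel = L/(kA) = 0.0044/(16.3×37.6) = 7.179×10^-6 K/W
R_outer film = 1/(h_o·A) = 1/(9.8×37.6) = 0.002714 K/W
Sum of known resistances R_other = 0.002721 K/W
Total R = ΔT/Q = 37/399 = 0.09273 K/W
R_mineral wool = R_total − R_other = 0.09001 K/W
k = L/(R·A) = 0.145/(0.09001×37.6)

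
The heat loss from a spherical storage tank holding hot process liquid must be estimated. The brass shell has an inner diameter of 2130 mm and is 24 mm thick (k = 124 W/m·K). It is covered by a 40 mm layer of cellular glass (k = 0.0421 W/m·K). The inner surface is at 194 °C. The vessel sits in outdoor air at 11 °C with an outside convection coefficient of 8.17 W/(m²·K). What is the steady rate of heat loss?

Each spherical layer contributes R = (1/r_i − 1/r_o)/(4πk):
R_brass shell = (1/1.065 − 1/1.089)/(4π×124) = 1.328×10^-5 K/W
R_cellular glass = (1/1.089 − 1/1.129)/(4π×0.0421) = 0.0615 K/W
R_outer film = 1/(h·4πr_o²) = 1/(8.17×4π×1.129²) = 0.007642 K/W
R_total = 0.06915 K/W
Q = ΔT/R_total = 183/0.06915

Q ≈ 2650 W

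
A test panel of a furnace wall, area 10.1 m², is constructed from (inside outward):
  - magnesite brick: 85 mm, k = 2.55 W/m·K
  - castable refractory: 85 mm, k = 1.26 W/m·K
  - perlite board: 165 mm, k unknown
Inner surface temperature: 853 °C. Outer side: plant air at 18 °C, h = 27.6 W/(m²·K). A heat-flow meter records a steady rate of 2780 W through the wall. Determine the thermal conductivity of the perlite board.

k ≈ 0.057 W/(m·K)

Thermal resistances in series:
R_magnesite brick = L/(kA) = 0.085/(2.55×10.1) = 0.0033 K/W
R_castable refractory = L/(kA) = 0.085/(1.26×10.1) = 0.006679 K/W
R_outer film = 1/(h_o·A) = 1/(27.6×10.1) = 0.003587 K/W
Sum of known resistances R_other = 0.01357 K/W
Total R = ΔT/Q = 835/2780 = 0.3004 K/W
R_perlite board = R_total − R_other = 0.2868 K/W
k = L/(R·A) = 0.165/(0.2868×10.1)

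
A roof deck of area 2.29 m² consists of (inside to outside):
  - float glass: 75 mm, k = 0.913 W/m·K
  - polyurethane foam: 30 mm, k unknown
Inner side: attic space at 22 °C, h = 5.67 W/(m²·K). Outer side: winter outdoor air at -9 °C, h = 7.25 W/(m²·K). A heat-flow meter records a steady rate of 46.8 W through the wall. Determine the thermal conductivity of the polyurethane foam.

Model the wall as resistances in series:
R_inner film = 1/(h_i·A) = 1/(5.67×2.29) = 0.07702 K/W
R_float glass = L/(kA) = 0.075/(0.913×2.29) = 0.03587 K/W
R_outer film = 1/(h_o·A) = 1/(7.25×2.29) = 0.06023 K/W
Sum of known resistances R_other = 0.1731 K/W
Total R = ΔT/Q = 31/46.8 = 0.6624 K/W
R_polyurethane foam = R_total − R_other = 0.4893 K/W
k = L/(R·A) = 0.03/(0.4893×2.29)

k ≈ 0.0268 W/(m·K)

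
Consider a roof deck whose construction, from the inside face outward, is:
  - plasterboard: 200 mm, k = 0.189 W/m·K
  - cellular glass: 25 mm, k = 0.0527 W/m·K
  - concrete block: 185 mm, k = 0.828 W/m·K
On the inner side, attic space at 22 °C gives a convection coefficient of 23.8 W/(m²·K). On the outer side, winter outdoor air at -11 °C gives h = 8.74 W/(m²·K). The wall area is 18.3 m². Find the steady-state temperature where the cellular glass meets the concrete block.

Thermal resistances in series:
R_inner film = 1/(h_i·A) = 1/(23.8×18.3) = 0.002296 K/W
R_plasterboard = L/(kA) = 0.2/(0.189×18.3) = 0.05783 K/W
R_cellular glass = L/(kA) = 0.025/(0.0527×18.3) = 0.02592 K/W
R_concrete block = L/(kA) = 0.185/(0.828×18.3) = 0.01221 K/W
R_outer film = 1/(h_o·A) = 1/(8.74×18.3) = 0.006252 K/W
R_total = 0.1045 K/W;  Q = ΔT/R_total = 33/0.1045 = 315.8 W
T_interface = T_inner − Q·ΣR(inner→interface) = 22 − 316×0.08604

T ≈ -5.17 °C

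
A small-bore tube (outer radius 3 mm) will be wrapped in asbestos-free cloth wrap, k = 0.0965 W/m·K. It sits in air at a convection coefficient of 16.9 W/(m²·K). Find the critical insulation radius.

For a cylinder r_cr = k/h = 0.0965/16.9
r_cr = 5.71 mm; since the bare radius (3 mm) is below r_cr, adding a thin layer of insulation will *increase* heat loss.

r_cr ≈ 5.71 mm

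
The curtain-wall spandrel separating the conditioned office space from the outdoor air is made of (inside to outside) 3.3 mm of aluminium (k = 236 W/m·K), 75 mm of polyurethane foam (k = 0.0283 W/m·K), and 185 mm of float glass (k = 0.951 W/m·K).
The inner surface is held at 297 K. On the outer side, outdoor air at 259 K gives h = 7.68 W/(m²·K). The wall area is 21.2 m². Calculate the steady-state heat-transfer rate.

Q ≈ 271 W

Treating each layer as a thermal resistance in series:
R_aluminium = L/(kA) = 0.0033/(236×21.2) = 6.596×10^-7 K/W
R_polyurethane foam = L/(kA) = 0.075/(0.0283×21.2) = 0.125 K/W
R_float glass = L/(kA) = 0.185/(0.951×21.2) = 0.009176 K/W
R_outer film = 1/(h_o·A) = 1/(7.68×21.2) = 0.006142 K/W
R_total = 0.1403 K/W
Q = ΔT / R_total = 38 / 0.1403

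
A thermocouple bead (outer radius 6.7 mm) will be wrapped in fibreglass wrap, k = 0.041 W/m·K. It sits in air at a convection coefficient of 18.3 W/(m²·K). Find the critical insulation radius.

r_cr ≈ 4.48 mm

For a sphere r_cr = 2k/h = 2×0.041/18.3
r_cr = 4.48 mm; since the bare radius (6.7 mm) is above r_cr, any added insulation will reduce heat loss.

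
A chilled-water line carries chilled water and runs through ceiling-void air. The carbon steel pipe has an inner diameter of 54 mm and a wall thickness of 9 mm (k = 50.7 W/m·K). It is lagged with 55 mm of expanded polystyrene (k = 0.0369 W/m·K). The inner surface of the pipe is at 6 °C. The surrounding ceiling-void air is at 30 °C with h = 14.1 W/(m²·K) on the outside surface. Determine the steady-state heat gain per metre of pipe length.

q′ ≈ 5.82 W/m

Cylindrical conduction, so R = ln(r₂/r₁)/(2πkL) per layer, in series:
R_carbon steel pipe wall = ln(36/27)/(2π×50.7×1) = 9.031×10^-4 K/W
R_expanded polystyrene = ln(91/36)/(2π×0.0369×1) = 4 K/W
R_outer film = 1/(h_o·2πr_oL) = 1/(14.1×2π×0.091×1) = 0.124 K/W
R_total = 4.125 K/W
Q = ΔT/R_total = 24/4.125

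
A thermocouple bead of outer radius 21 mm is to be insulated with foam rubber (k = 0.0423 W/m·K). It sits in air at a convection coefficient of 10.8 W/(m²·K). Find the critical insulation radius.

For a sphere r_cr = 2k/h = 2×0.0423/10.8
r_cr = 7.83 mm; since the bare radius (21 mm) is above r_cr, any added insulation will reduce heat loss.

r_cr ≈ 7.83 mm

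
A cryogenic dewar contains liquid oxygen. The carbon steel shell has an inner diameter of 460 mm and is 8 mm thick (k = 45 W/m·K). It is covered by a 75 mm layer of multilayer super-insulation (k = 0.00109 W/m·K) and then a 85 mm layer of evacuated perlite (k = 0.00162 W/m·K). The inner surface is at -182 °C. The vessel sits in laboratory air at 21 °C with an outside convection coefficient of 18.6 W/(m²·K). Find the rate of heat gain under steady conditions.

Q ≈ 1.9 W

For a spherical shell R = (1/r₁ − 1/r₂)/(4πk); film R = 1/(h·4πr²). In series:
R_carbon steel shell = (1/0.23 − 1/0.238)/(4π×45) = 2.584×10^-4 K/W
R_multilayer super-insulation = (1/0.238 − 1/0.313)/(4π×0.00109) = 73.5 K/W
R_evacuated perlite = (1/0.313 − 1/0.398)/(4π×0.00162) = 33.52 K/W
R_outer film = 1/(h·4πr_o²) = 1/(18.6×4π×0.398²) = 0.02701 K/W
R_total = 107 K/W
Q = ΔT/R_total = 203/107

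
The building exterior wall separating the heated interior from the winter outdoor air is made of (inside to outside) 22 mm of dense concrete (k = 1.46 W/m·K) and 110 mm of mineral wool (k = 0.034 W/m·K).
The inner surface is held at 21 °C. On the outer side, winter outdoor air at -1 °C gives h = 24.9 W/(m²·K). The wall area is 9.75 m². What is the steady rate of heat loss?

Using the resistance-network approach (series):
R_dense concrete = L/(kA) = 0.022/(1.46×9.75) = 0.001545 K/W
R_mineral wool = L/(kA) = 0.11/(0.034×9.75) = 0.3318 K/W
R_outer film = 1/(h_o·A) = 1/(24.9×9.75) = 0.004119 K/W
R_total = 0.3375 K/W
Q = ΔT / R_total = 22 / 0.3375

Q ≈ 65.2 W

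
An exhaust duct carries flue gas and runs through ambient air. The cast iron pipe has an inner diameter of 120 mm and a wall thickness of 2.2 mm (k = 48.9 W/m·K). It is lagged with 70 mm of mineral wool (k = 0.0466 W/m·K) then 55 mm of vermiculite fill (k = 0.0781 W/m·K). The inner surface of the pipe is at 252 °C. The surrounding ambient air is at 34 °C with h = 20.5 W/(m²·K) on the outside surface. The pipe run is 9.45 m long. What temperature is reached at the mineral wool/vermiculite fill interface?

Per-layer cylindrical resistances, series-summed:
R_cast iron pipe wall = ln(62.2/60)/(2π×48.9×9.45) = 1.24×10^-5 K/W
R_mineral wool = ln(132.2/62.2)/(2π×0.0466×9.45) = 0.2725 K/W
R_vermiculite fill = ln(187.2/132.2)/(2π×0.0781×9.45) = 0.07501 K/W
R_outer film = 1/(h_o·2πr_oL) = 1/(20.5×2π×0.1872×9.45) = 0.004389 K/W
R_total = 0.3519 K/W
Q = ΔT/R_total = 218/0.3519
Q = 619 W
T_interface = T_inner − Q·ΣR(inner→interface) = 252 − 619×0.2725

T ≈ 83.2 °C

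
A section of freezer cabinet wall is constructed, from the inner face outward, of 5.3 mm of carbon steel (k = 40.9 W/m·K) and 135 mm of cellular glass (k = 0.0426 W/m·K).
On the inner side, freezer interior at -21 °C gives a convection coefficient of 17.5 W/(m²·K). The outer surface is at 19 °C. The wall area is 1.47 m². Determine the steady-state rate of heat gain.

Using the resistance-network approach (series):
R_inner film = 1/(h_i·A) = 1/(17.5×1.47) = 0.03887 K/W
R_carbon steel = L/(kA) = 0.0053/(40.9×1.47) = 8.815×10^-5 K/W
R_cellular glass = L/(kA) = 0.135/(0.0426×1.47) = 2.156 K/W
R_total = 2.195 K/W
Q = ΔT / R_total = 40 / 2.195

Q ≈ 18.2 W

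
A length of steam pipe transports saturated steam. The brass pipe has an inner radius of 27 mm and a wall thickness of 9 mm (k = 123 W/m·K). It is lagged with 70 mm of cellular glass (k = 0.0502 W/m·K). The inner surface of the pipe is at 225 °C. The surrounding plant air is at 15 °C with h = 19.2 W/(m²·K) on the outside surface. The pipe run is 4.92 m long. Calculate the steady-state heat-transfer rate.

For a radial system each layer contributes R = ln(r_out/r_in)/(2πkL); films add R = 1/(hA).
R_brass pipe wall = ln(36/27)/(2π×123×4.92) = 7.566×10^-5 K/W
R_cellular glass = ln(106/36)/(2π×0.0502×4.92) = 0.6959 K/W
R_outer film = 1/(h_o·2πr_oL) = 1/(19.2×2π×0.106×4.92) = 0.01589 K/W
R_total = 0.7119 K/W
Q = ΔT/R_total = 210/0.7119

Q ≈ 295 W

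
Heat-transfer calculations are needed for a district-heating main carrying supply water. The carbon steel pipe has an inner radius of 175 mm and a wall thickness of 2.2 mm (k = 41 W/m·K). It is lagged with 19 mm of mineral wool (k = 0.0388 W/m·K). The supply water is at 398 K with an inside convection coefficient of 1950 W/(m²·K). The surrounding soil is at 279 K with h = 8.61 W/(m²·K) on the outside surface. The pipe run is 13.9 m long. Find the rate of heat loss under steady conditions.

For a radial system each layer contributes R = ln(r_out/r_in)/(2πkL); films add R = 1/(hA).
R_inner film = 1/(h_i·2πr₁L) = 1/(1950×2π×0.175×13.9) = 3.355×10^-5 K/W
R_carbon steel pipe wall = ln(177.2/175)/(2π×41×13.9) = 3.489×10^-6 K/W
R_mineral wool = ln(196.2/177.2)/(2π×0.0388×13.9) = 0.03006 K/W
R_outer film = 1/(h_o·2πr_oL) = 1/(8.61×2π×0.1962×13.9) = 0.006778 K/W
R_total = 0.03687 K/W
Q = ΔT/R_total = 119/0.03687

Q ≈ 3230 W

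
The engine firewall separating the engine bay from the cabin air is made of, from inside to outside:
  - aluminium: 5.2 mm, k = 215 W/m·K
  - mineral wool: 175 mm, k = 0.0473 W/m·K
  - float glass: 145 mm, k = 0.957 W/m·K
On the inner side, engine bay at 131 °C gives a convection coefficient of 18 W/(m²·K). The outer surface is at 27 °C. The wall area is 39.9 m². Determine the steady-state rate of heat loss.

Series thermal resistances:
R_inner film = 1/(h_i·A) = 1/(18×39.9) = 0.001392 K/W
R_aluminium = L/(kA) = 0.0052/(215×39.9) = 6.062×10^-7 K/W
R_mineral wool = L/(kA) = 0.175/(0.0473×39.9) = 0.09273 K/W
R_float glass = L/(kA) = 0.145/(0.957×39.9) = 0.003797 K/W
R_total = 0.09792 K/W
Q = ΔT / R_total = 104 / 0.09792

Q ≈ 1060 W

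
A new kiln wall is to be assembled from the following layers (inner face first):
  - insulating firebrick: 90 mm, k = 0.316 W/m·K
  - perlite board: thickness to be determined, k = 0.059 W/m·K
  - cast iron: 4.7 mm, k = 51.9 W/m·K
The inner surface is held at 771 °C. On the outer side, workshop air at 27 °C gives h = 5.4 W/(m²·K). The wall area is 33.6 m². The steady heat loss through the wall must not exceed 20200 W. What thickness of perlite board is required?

L ≈ 45.3 mm

Thermal resistances in series:
R_insulating firebrick = L/(kA) = 0.09/(0.316×33.6) = 0.008476 K/W
R_cast iron = L/(kA) = 0.0047/(51.9×33.6) = 2.695×10^-6 K/W
R_outer film = 1/(h_o·A) = 1/(5.4×33.6) = 0.005511 K/W
Sum of the known resistances R_other = 0.01399 K/W
Required total resistance R_tot = ΔT/Q_allow = 744/20200 = 0.03683 K/W
R_perlite board = R_tot − R_other = 0.02284 K/W
L = R·k·A = 0.02284×0.059×33.6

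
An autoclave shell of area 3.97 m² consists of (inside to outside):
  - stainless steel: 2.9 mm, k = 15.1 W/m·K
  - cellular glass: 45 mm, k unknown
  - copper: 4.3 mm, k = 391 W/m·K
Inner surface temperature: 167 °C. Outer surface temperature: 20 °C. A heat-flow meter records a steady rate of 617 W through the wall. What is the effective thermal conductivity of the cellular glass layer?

Treating each layer as a thermal resistance in series:
R_stainless steel = L/(kA) = 0.0029/(15.1×3.97) = 4.838×10^-5 K/W
R_copper = L/(kA) = 0.0043/(391×3.97) = 2.77×10^-6 K/W
Sum of known resistances R_other = 5.115×10^-5 K/W
Total R = ΔT/Q = 147/617 = 0.2382 K/W
R_cellular glass = R_total − R_other = 0.2382 K/W
k = L/(R·A) = 0.045/(0.2382×3.97)

k ≈ 0.0476 W/(m·K)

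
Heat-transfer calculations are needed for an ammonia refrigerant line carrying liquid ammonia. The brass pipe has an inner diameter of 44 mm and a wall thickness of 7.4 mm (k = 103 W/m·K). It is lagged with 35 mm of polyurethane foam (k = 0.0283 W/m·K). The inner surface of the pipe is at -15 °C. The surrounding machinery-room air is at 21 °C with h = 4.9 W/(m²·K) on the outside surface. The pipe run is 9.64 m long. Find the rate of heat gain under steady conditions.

Radial resistances (cylindrical: R_cond = ln(r_o/r_i)/(2πkL), R_conv = 1/(h·2πrL)):
R_brass pipe wall = ln(29.4/22)/(2π×103×9.64) = 4.648×10^-5 K/W
R_polyurethane foam = ln(64.4/29.4)/(2π×0.0283×9.64) = 0.4574 K/W
R_outer film = 1/(h_o·2πr_oL) = 1/(4.9×2π×0.0644×9.64) = 0.05232 K/W
R_total = 0.5098 K/W
Q = ΔT/R_total = 36/0.5098

Q ≈ 70.6 W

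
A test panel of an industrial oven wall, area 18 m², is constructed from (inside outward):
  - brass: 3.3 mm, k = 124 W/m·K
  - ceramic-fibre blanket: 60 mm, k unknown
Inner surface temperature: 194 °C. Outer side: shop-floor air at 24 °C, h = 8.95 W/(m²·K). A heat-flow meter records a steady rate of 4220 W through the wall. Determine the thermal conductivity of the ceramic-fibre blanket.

k ≈ 0.0978 W/(m·K)

Using the resistance-network approach (series):
R_brass = L/(kA) = 0.0033/(124×18) = 1.478×10^-6 K/W
R_outer film = 1/(h_o·A) = 1/(8.95×18) = 0.006207 K/W
Sum of known resistances R_other = 0.006209 K/W
Total R = ΔT/Q = 170/4220 = 0.04028 K/W
R_ceramic-fibre blanket = R_total − R_other = 0.03408 K/W
k = L/(R·A) = 0.06/(0.03408×18)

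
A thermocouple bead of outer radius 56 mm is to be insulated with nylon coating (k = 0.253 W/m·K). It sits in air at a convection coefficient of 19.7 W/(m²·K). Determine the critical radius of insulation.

r_cr ≈ 25.7 mm

For a sphere r_cr = 2k/h = 2×0.253/19.7
r_cr = 25.7 mm; since the bare radius (56 mm) is above r_cr, any added insulation will reduce heat loss.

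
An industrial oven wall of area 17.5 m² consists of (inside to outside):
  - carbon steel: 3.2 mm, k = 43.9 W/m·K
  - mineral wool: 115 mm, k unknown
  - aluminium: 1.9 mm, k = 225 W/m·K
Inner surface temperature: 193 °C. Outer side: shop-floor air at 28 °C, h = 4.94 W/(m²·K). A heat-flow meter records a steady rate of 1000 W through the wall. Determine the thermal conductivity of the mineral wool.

Using the resistance-network approach (series):
R_carbon steel = L/(kA) = 0.0032/(43.9×17.5) = 4.165×10^-6 K/W
R_aluminium = L/(kA) = 0.0019/(225×17.5) = 4.825×10^-7 K/W
R_outer film = 1/(h_o·A) = 1/(4.94×17.5) = 0.01157 K/W
Sum of known resistances R_other = 0.01157 K/W
Total R = ΔT/Q = 165/1000 = 0.165 K/W
R_mineral wool = R_total − R_other = 0.1534 K/W
k = L/(R·A) = 0.115/(0.1534×17.5)

k ≈ 0.0428 W/(m·K)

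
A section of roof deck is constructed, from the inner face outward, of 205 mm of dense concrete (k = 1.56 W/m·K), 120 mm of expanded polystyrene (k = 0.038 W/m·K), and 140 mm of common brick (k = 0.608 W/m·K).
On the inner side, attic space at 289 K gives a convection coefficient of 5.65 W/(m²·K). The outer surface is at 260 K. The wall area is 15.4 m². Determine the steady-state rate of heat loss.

Q ≈ 121 W

Treating each layer as a thermal resistance in series:
R_inner film = 1/(h_i·A) = 1/(5.65×15.4) = 0.01149 K/W
R_dense concrete = L/(kA) = 0.205/(1.56×15.4) = 0.008533 K/W
R_expanded polystyrene = L/(kA) = 0.12/(0.038×15.4) = 0.2051 K/W
R_common brick = L/(kA) = 0.14/(0.608×15.4) = 0.01495 K/W
R_total = 0.24 K/W
Q = ΔT / R_total = 29 / 0.24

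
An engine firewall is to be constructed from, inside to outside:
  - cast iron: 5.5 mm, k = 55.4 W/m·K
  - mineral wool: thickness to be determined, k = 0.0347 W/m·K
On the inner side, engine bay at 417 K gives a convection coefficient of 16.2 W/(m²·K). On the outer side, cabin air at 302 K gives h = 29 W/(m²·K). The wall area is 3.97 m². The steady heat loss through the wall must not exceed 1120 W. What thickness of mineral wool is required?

L ≈ 10.8 mm

Model the wall as resistances in series:
R_inner film = 1/(h_i·A) = 1/(16.2×3.97) = 0.01555 K/W
R_cast iron = L/(kA) = 0.0055/(55.4×3.97) = 2.501×10^-5 K/W
R_outer film = 1/(h_o·A) = 1/(29×3.97) = 0.008686 K/W
Sum of the known resistances R_other = 0.02426 K/W
Required total resistance R_tot = ΔT/Q_allow = 115/1120 = 0.1027 K/W
R_mineral wool = R_tot − R_other = 0.07842 K/W
L = R·k·A = 0.07842×0.0347×3.97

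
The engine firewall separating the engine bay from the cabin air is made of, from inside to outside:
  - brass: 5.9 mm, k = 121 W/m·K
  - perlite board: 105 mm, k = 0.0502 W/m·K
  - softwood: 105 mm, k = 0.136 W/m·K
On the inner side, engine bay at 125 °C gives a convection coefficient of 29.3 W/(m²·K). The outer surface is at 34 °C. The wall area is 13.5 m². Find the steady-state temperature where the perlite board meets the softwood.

Using the resistance-network approach (series):
R_inner film = 1/(h_i·A) = 1/(29.3×13.5) = 0.002528 K/W
R_brass = L/(kA) = 0.0059/(121×13.5) = 3.612×10^-6 K/W
R_perlite board = L/(kA) = 0.105/(0.0502×13.5) = 0.1549 K/W
R_softwood = L/(kA) = 0.105/(0.136×13.5) = 0.05719 K/W
R_total = 0.2147 K/W;  Q = ΔT/R_total = 91/0.2147 = 423.9 W
T_interface = T_inner − Q·ΣR(inner→interface) = 125 − 424×0.1575

T ≈ 58.2 °C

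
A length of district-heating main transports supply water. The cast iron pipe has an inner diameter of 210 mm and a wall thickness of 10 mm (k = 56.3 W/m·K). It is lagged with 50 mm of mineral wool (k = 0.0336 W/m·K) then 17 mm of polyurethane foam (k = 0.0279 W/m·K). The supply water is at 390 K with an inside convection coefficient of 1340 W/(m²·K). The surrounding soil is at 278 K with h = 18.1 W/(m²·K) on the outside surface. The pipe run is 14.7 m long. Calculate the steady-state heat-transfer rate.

Q ≈ 710 W

Per-layer cylindrical resistances, series-summed:
R_inner film = 1/(h_i·2πr₁L) = 1/(1340×2π×0.105×14.7) = 7.695×10^-5 K/W
R_cast iron pipe wall = ln(115/105)/(2π×56.3×14.7) = 1.749×10^-5 K/W
R_mineral wool = ln(165/115)/(2π×0.0336×14.7) = 0.1163 K/W
R_polyurethane foam = ln(182/165)/(2π×0.0279×14.7) = 0.03805 K/W
R_outer film = 1/(h_o·2πr_oL) = 1/(18.1×2π×0.182×14.7) = 0.003287 K/W
R_total = 0.1578 K/W
Q = ΔT/R_total = 112/0.1578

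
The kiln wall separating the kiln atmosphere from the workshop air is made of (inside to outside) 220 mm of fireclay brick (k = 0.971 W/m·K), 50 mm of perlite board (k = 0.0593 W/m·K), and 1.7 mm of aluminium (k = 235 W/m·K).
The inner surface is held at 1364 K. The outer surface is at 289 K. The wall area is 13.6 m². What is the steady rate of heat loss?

Using the resistance-network approach (series):
R_fireclay brick = L/(kA) = 0.22/(0.971×13.6) = 0.01666 K/W
R_perlite board = L/(kA) = 0.05/(0.0593×13.6) = 0.062 K/W
R_aluminium = L/(kA) = 0.0017/(235×13.6) = 5.319×10^-7 K/W
R_total = 0.07866 K/W
Q = ΔT / R_total = 1075 / 0.07866

Q ≈ 13700 W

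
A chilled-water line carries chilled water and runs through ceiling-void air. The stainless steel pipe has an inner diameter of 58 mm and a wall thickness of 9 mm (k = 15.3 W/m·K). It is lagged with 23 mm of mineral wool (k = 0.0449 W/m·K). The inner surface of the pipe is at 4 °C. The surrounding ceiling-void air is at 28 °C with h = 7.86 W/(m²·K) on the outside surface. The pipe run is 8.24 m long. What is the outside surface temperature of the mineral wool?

Cylindrical conduction, so R = ln(r₂/r₁)/(2πkL) per layer, in series:
R_stainless steel pipe wall = ln(38/29)/(2π×15.3×8.24) = 3.412×10^-4 K/W
R_mineral wool = ln(61/38)/(2π×0.0449×8.24) = 0.2036 K/W
R_outer film = 1/(h_o·2πr_oL) = 1/(7.86×2π×0.061×8.24) = 0.04028 K/W
R_total = 0.2442 K/W
Q = ΔT/R_total = 24/0.2442
Q = 98.3 W
T_interface = T_inner + Q·ΣR(inner→interface) = 4 + 98.3×0.2039

T ≈ 24 °C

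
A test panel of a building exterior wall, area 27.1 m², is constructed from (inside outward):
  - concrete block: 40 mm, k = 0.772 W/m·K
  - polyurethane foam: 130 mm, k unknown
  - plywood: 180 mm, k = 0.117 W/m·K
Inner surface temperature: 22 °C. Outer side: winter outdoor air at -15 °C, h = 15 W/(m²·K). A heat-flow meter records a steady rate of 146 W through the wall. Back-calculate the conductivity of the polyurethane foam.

Treating each layer as a thermal resistance in series:
R_concrete block = L/(kA) = 0.04/(0.772×27.1) = 0.001912 K/W
R_plywood = L/(kA) = 0.18/(0.117×27.1) = 0.05677 K/W
R_outer film = 1/(h_o·A) = 1/(15×27.1) = 0.00246 K/W
Sum of known resistances R_other = 0.06114 K/W
Total R = ΔT/Q = 37/146 = 0.2534 K/W
R_polyurethane foam = R_total − R_other = 0.1923 K/W
k = L/(R·A) = 0.13/(0.1923×27.1)

k ≈ 0.0249 W/(m·K)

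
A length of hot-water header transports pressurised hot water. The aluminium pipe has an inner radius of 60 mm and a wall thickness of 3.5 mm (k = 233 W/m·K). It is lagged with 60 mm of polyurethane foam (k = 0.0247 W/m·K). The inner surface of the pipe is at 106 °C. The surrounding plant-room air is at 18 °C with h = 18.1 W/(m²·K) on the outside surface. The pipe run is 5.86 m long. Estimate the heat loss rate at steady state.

Q ≈ 118 W

For a radial system each layer contributes R = ln(r_out/r_in)/(2πkL); films add R = 1/(hA).
R_aluminium pipe wall = ln(63.5/60)/(2π×233×5.86) = 6.609×10^-6 K/W
R_polyurethane foam = ln(123.5/63.5)/(2π×0.0247×5.86) = 0.7314 K/W
R_outer film = 1/(h_o·2πr_oL) = 1/(18.1×2π×0.1235×5.86) = 0.01215 K/W
R_total = 0.7436 K/W
Q = ΔT/R_total = 88/0.7436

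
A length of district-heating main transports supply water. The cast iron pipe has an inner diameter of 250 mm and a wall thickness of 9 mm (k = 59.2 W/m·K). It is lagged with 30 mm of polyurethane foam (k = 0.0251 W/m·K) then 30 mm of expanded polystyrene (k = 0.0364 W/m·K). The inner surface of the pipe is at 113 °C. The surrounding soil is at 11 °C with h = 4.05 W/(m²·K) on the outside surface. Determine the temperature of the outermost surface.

T ≈ 20.3 °C

Cylindrical conduction, so R = ln(r₂/r₁)/(2πkL) per layer, in series:
R_cast iron pipe wall = ln(134/125)/(2π×59.2×1) = 1.869×10^-4 K/W
R_polyurethane foam = ln(164/134)/(2π×0.0251×1) = 1.281 K/W
R_expanded polystyrene = ln(194/164)/(2π×0.0364×1) = 0.7345 K/W
R_outer film = 1/(h_o·2πr_oL) = 1/(4.05×2π×0.194×1) = 0.2026 K/W
R_total = 2.218 K/W
Q = ΔT/R_total = 102/2.218
Q = 46 W/m
T_interface = T_inner − Q·ΣR(inner→interface) = 113 − 46×2.016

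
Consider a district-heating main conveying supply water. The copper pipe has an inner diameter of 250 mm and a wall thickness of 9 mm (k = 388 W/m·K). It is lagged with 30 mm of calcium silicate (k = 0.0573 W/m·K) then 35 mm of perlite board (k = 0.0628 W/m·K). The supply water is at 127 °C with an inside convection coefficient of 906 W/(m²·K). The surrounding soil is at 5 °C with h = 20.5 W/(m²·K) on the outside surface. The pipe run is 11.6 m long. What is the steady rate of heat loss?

Q ≈ 1300 W

Radial resistances (cylindrical: R_cond = ln(r_o/r_i)/(2πkL), R_conv = 1/(h·2πrL)):
R_inner film = 1/(h_i·2πr₁L) = 1/(906×2π×0.125×11.6) = 1.212×10^-4 K/W
R_copper pipe wall = ln(134/125)/(2π×388×11.6) = 2.459×10^-6 K/W
R_calcium silicate = ln(164/134)/(2π×0.0573×11.6) = 0.04837 K/W
R_perlite board = ln(199/164)/(2π×0.0628×11.6) = 0.04226 K/W
R_outer film = 1/(h_o·2πr_oL) = 1/(20.5×2π×0.199×11.6) = 0.003363 K/W
R_total = 0.09412 K/W
Q = ΔT/R_total = 122/0.09412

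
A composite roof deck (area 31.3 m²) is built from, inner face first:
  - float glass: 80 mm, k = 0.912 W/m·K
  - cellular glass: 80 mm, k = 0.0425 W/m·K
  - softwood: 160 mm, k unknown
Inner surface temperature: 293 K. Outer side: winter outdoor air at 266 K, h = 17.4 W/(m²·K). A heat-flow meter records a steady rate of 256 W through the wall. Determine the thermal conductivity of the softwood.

Series thermal resistances:
R_float glass = L/(kA) = 0.08/(0.912×31.3) = 0.002803 K/W
R_cellular glass = L/(kA) = 0.08/(0.0425×31.3) = 0.06014 K/W
R_outer film = 1/(h_o·A) = 1/(17.4×31.3) = 0.001836 K/W
Sum of known resistances R_other = 0.06478 K/W
Total R = ΔT/Q = 27/256 = 0.1055 K/W
R_softwood = R_total − R_other = 0.04069 K/W
k = L/(R·A) = 0.16/(0.04069×31.3)

k ≈ 0.126 W/(m·K)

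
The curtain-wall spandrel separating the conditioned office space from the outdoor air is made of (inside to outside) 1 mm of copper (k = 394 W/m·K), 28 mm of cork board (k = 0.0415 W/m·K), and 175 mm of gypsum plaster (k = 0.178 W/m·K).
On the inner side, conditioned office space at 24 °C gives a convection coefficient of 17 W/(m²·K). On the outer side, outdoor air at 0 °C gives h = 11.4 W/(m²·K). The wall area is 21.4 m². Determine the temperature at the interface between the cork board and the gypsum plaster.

T ≈ 14.2 °C

Model the wall as resistances in series:
R_inner film = 1/(h_i·A) = 1/(17×21.4) = 0.002749 K/W
R_copper = L/(kA) = 0.001/(394×21.4) = 1.186×10^-7 K/W
R_cork board = L/(kA) = 0.028/(0.0415×21.4) = 0.03153 K/W
R_gypsum plaster = L/(kA) = 0.175/(0.178×21.4) = 0.04594 K/W
R_outer film = 1/(h_o·A) = 1/(11.4×21.4) = 0.004099 K/W
R_total = 0.08432 K/W;  Q = ΔT/R_total = 24/0.08432 = 284.6 W
T_interface = T_inner − Q·ΣR(inner→interface) = 24 − 285×0.03428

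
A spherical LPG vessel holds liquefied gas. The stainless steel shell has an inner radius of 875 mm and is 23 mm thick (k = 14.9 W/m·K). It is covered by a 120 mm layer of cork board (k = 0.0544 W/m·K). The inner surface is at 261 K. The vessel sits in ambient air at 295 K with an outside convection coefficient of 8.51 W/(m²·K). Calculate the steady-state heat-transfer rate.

Radial (spherical) resistances in series:
R_stainless steel shell = (1/0.875 − 1/0.898)/(4π×14.9) = 1.563×10^-4 K/W
R_cork board = (1/0.898 − 1/1.018)/(4π×0.0544) = 0.192 K/W
R_outer film = 1/(h·4πr_o²) = 1/(8.51×4π×1.018²) = 0.009023 K/W
R_total = 0.2012 K/W
Q = ΔT/R_total = 34/0.2012

Q ≈ 169 W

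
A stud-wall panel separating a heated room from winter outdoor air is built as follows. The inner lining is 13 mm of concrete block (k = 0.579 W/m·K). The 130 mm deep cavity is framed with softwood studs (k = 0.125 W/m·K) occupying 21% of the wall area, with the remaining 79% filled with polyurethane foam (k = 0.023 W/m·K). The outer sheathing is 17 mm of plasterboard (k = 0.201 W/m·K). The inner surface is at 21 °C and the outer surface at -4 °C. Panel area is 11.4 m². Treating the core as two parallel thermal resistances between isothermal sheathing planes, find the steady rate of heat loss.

Sheathing layers in series; stud and cavity paths in parallel between them.
R_inner = 0.013/(0.579×11.4) = 0.00197 K/W
R_stud  = 0.13/(0.125×0.21×11.4) = 0.4344 K/W
R_cav   = 0.13/(0.023×0.79×11.4) = 0.6276 K/W
1/R_core = 1/R_stud + 1/R_cav → R_core = 0.2567 K/W
R_outer = 0.017/(0.201×11.4) = 0.007419 K/W
R_total = 0.2661 K/W
Q = ΔT/R_total = 25/0.2661

Q ≈ 93.9 W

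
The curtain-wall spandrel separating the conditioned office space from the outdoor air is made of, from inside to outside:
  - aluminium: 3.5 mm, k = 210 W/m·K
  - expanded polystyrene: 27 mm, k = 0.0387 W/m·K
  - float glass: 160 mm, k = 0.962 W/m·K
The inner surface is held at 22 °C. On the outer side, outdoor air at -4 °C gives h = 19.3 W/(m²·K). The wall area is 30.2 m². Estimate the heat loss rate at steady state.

Model the wall as resistances in series:
R_aluminium = L/(kA) = 0.0035/(210×30.2) = 5.519×10^-7 K/W
R_expanded polystyrene = L/(kA) = 0.027/(0.0387×30.2) = 0.0231 K/W
R_float glass = L/(kA) = 0.16/(0.962×30.2) = 0.005507 K/W
R_outer film = 1/(h_o·A) = 1/(19.3×30.2) = 0.001716 K/W
R_total = 0.03033 K/W
Q = ΔT / R_total = 26 / 0.03033

Q ≈ 857 W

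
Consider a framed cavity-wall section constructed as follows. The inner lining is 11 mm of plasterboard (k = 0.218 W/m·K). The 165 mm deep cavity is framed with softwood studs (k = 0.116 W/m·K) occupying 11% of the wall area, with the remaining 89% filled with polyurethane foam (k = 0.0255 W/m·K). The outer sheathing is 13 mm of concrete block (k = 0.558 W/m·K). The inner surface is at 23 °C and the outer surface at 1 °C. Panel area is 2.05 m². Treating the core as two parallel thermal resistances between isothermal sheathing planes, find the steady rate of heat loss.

Sheathing layers in series; stud and cavity paths in parallel between them.
R_inner = 0.011/(0.218×2.05) = 0.02461 K/W
R_stud  = 0.165/(0.116×0.11×2.05) = 6.308 K/W
R_cav   = 0.165/(0.0255×0.89×2.05) = 3.546 K/W
1/R_core = 1/R_stud + 1/R_cav → R_core = 2.27 K/W
R_outer = 0.013/(0.558×2.05) = 0.01136 K/W
R_total = 2.306 K/W
Q = ΔT/R_total = 22/2.306

Q ≈ 9.54 W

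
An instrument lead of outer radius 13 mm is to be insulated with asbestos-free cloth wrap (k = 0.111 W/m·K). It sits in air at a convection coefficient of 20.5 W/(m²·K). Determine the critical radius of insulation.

r_cr ≈ 5.41 mm

For a cylinder r_cr = k/h = 0.111/20.5
r_cr = 5.41 mm; since the bare radius (13 mm) is above r_cr, any added insulation will reduce heat loss.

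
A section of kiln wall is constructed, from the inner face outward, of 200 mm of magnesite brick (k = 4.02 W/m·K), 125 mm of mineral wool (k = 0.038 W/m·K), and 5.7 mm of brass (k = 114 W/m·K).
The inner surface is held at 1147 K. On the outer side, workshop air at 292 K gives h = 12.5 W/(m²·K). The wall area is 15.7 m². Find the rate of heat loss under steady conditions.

Series thermal resistances:
R_magnesite brick = L/(kA) = 0.2/(4.02×15.7) = 0.003169 K/W
R_mineral wool = L/(kA) = 0.125/(0.038×15.7) = 0.2095 K/W
R_brass = L/(kA) = 0.0057/(114×15.7) = 3.185×10^-6 K/W
R_outer film = 1/(h_o·A) = 1/(12.5×15.7) = 0.005096 K/W
R_total = 0.2178 K/W
Q = ΔT / R_total = 855 / 0.2178

Q ≈ 3930 W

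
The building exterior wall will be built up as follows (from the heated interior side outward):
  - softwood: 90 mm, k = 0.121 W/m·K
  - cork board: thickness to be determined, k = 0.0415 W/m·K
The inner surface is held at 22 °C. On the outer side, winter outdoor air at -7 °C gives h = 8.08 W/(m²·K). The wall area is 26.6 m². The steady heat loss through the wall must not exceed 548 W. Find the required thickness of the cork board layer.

Using the resistance-network approach (series):
R_softwood = L/(kA) = 0.09/(0.121×26.6) = 0.02796 K/W
R_outer film = 1/(h_o·A) = 1/(8.08×26.6) = 0.004653 K/W
Sum of the known resistances R_other = 0.03262 K/W
Required total resistance R_tot = ΔT/Q_allow = 29/548 = 0.05292 K/W
R_cork board = R_tot − R_other = 0.0203 K/W
L = R·k·A = 0.0203×0.0415×26.6

L ≈ 22.4 mm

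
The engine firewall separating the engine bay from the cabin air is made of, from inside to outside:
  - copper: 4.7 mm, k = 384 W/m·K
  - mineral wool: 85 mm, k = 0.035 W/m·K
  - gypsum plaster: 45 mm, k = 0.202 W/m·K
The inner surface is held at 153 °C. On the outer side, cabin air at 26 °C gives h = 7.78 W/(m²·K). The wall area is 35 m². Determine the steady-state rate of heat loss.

Treating each layer as a thermal resistance in series:
R_copper = L/(kA) = 0.0047/(384×35) = 3.497×10^-7 K/W
R_mineral wool = L/(kA) = 0.085/(0.035×35) = 0.06939 K/W
R_gypsum plaster = L/(kA) = 0.045/(0.202×35) = 0.006365 K/W
R_outer film = 1/(h_o·A) = 1/(7.78×35) = 0.003672 K/W
R_total = 0.07943 K/W
Q = ΔT / R_total = 127 / 0.07943

Q ≈ 1600 W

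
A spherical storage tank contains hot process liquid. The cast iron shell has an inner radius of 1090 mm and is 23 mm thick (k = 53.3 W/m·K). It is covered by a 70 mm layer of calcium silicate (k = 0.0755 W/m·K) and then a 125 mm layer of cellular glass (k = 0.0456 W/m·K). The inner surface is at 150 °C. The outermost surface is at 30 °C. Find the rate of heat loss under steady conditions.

Q ≈ 609 W

Radial (spherical) resistances in series:
R_cast iron shell = (1/1.09 − 1/1.113)/(4π×53.3) = 2.831×10^-5 K/W
R_calcium silicate = (1/1.113 − 1/1.183)/(4π×0.0755) = 0.05604 K/W
R_cellular glass = (1/1.183 − 1/1.308)/(4π×0.0456) = 0.141 K/W
R_total = 0.197 K/W
Q = ΔT/R_total = 120/0.197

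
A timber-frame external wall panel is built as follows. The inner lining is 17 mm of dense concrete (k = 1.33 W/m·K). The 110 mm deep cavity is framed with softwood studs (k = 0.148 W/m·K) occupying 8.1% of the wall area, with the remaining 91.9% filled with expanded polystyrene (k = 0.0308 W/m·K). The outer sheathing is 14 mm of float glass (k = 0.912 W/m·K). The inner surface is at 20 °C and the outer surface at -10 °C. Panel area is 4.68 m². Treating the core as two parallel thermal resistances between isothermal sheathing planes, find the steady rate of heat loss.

Q ≈ 50.9 W

Sheathing layers in series; stud and cavity paths in parallel between them.
R_inner = 0.017/(1.33×4.68) = 0.002731 K/W
R_stud  = 0.11/(0.148×0.081×4.68) = 1.961 K/W
R_cav   = 0.11/(0.0308×0.919×4.68) = 0.8304 K/W
1/R_core = 1/R_stud + 1/R_cav → R_core = 0.5833 K/W
R_outer = 0.014/(0.912×4.68) = 0.00328 K/W
R_total = 0.5893 K/W
Q = ΔT/R_total = 30/0.5893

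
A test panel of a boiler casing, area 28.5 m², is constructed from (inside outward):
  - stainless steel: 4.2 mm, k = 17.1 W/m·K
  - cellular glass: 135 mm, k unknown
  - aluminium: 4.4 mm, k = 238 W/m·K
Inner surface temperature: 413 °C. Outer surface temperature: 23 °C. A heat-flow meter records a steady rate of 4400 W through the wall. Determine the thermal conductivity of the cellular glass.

Treating each layer as a thermal resistance in series:
R_stainless steel = L/(kA) = 0.0042/(17.1×28.5) = 8.618×10^-6 K/W
R_aluminium = L/(kA) = 0.0044/(238×28.5) = 6.487×10^-7 K/W
Sum of known resistances R_other = 9.267×10^-6 K/W
Total R = ΔT/Q = 390/4400 = 0.08864 K/W
R_cellular glass = R_total − R_other = 0.08863 K/W
k = L/(R·A) = 0.135/(0.08863×28.5)

k ≈ 0.0534 W/(m·K)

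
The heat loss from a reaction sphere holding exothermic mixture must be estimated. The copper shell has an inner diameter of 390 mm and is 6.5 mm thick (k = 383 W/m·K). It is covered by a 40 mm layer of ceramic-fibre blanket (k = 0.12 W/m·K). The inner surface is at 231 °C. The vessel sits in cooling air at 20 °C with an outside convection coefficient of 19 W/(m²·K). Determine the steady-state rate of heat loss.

Q ≈ 342 W

Radial (spherical) resistances in series:
R_copper shell = (1/0.195 − 1/0.2015)/(4π×383) = 3.437×10^-5 K/W
R_ceramic-fibre blanket = (1/0.2015 − 1/0.2415)/(4π×0.12) = 0.5451 K/W
R_outer film = 1/(h·4πr_o²) = 1/(19×4π×0.2415²) = 0.07181 K/W
R_total = 0.6169 K/W
Q = ΔT/R_total = 211/0.6169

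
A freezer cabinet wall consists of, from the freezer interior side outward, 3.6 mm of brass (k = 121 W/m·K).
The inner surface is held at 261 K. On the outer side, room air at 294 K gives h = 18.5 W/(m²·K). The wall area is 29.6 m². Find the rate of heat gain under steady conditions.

Q ≈ 18100 W

Model the wall as resistances in series:
R_brass = L/(kA) = 0.0036/(121×29.6) = 1.005×10^-6 K/W
R_outer film = 1/(h_o·A) = 1/(18.5×29.6) = 0.001826 K/W
R_total = 0.001827 K/W
Q = ΔT / R_total = 33 / 0.001827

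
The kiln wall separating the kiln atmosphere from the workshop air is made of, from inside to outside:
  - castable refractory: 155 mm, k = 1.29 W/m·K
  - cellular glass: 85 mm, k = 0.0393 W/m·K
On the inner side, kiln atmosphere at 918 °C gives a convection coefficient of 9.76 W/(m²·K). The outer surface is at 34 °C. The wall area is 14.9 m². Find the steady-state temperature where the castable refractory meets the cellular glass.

T ≈ 836 °C

Treating each layer as a thermal resistance in series:
R_inner film = 1/(h_i·A) = 1/(9.76×14.9) = 0.006876 K/W
R_castable refractory = L/(kA) = 0.155/(1.29×14.9) = 0.008064 K/W
R_cellular glass = L/(kA) = 0.085/(0.0393×14.9) = 0.1452 K/W
R_total = 0.1601 K/W;  Q = ΔT/R_total = 884/0.1601 = 5522 W
T_interface = T_inner − Q·ΣR(inner→interface) = 918 − 5520×0.01494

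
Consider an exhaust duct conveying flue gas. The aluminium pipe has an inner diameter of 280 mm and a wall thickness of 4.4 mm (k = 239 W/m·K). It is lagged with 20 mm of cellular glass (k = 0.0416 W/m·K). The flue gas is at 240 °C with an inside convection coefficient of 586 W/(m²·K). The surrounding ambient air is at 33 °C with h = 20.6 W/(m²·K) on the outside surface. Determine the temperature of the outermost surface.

T ≈ 50.8 °C

Radial resistances (cylindrical: R_cond = ln(r_o/r_i)/(2πkL), R_conv = 1/(h·2πrL)):
R_inner film = 1/(h_i·2πr₁L) = 1/(586×2π×0.14×1) = 0.00194 K/W
R_aluminium pipe wall = ln(144.4/140)/(2π×239×1) = 2.061×10^-5 K/W
R_cellular glass = ln(164.4/144.4)/(2π×0.0416×1) = 0.4963 K/W
R_outer film = 1/(h_o·2πr_oL) = 1/(20.6×2π×0.1644×1) = 0.04699 K/W
R_total = 0.5452 K/W
Q = ΔT/R_total = 207/0.5452
Q = 380 W/m
T_interface = T_inner − Q·ΣR(inner→interface) = 240 − 380×0.4982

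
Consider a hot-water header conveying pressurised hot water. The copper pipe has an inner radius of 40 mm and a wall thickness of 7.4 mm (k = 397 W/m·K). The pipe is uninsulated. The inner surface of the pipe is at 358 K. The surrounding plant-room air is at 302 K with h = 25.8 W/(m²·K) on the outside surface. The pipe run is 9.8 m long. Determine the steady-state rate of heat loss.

Treating each annulus and film as a series resistance:
R_copper pipe wall = ln(47.4/40)/(2π×397×9.8) = 6.944×10^-6 K/W
R_outer film = 1/(h_o·2πr_oL) = 1/(25.8×2π×0.0474×9.8) = 0.01328 K/W
R_total = 0.01329 K/W
Q = ΔT/R_total = 56/0.01329

Q ≈ 4210 W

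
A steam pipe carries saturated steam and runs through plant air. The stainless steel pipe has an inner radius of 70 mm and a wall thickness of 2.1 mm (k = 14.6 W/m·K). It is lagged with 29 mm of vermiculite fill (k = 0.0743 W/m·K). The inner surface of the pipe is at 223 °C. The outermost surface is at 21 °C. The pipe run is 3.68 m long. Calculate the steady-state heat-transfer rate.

Q ≈ 1030 W

Cylindrical conduction, so R = ln(r₂/r₁)/(2πkL) per layer, in series:
R_stainless steel pipe wall = ln(72.1/70)/(2π×14.6×3.68) = 8.756×10^-5 K/W
R_vermiculite fill = ln(101.1/72.1)/(2π×0.0743×3.68) = 0.1968 K/W
R_total = 0.1969 K/W
Q = ΔT/R_total = 202/0.1969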